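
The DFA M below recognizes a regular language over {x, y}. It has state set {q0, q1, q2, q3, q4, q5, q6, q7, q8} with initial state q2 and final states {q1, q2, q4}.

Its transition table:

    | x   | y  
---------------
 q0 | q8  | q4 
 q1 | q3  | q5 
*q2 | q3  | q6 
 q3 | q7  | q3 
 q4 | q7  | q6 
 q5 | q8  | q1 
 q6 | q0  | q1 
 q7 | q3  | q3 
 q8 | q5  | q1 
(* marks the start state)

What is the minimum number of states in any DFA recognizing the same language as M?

3

All states are reachable from the start state.
Initial partition by acceptance: {q1,q2,q4} | {q0,q3,q5,q6,q7,q8}.
Refine {q0,q3,q5,q6,q7,q8} on symbol y: members go to different blocks, giving {q0,q5,q6,q8} and {q3,q7}.
No further refinement is possible. Final partition (3 blocks): {q1,q2,q4} | {q0,q5,q6,q8} | {q3,q7}.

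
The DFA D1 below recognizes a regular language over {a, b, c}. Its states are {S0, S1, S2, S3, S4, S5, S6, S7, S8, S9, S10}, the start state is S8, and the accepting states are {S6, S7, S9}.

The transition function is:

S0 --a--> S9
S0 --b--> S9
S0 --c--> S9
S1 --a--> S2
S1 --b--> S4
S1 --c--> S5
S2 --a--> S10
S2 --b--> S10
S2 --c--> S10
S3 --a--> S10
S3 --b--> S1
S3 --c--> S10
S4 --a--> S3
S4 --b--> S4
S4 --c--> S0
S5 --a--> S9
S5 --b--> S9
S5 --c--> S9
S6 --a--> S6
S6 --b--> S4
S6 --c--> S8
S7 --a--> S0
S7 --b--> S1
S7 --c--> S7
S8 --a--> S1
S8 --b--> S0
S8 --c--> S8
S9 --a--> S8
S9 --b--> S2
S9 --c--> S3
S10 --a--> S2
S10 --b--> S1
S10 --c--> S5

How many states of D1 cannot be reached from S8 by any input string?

2

BFS from S8 reaches {S0, S1, S2, S3, S4, S5, S8, S9, S10}; the 2 state(s) S6, S7 are never visited.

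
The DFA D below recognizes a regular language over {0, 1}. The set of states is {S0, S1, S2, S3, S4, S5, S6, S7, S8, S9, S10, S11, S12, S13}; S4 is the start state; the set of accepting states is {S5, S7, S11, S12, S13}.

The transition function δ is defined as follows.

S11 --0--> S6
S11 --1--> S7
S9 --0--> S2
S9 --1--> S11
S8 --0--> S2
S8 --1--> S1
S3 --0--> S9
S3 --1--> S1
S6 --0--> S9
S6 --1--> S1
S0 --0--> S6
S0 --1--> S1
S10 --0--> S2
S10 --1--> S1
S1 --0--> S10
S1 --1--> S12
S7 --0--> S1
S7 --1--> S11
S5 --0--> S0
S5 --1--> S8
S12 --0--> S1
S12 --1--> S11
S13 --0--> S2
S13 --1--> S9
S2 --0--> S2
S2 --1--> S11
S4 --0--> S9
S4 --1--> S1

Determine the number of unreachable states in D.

5

Starting at S4 and following transitions, the reachable set is {S1, S2, S4, S6, S7, S9, S10, S11, S12}. That leaves S0, S3, S5, S8, S13 unreachable — 5 in total.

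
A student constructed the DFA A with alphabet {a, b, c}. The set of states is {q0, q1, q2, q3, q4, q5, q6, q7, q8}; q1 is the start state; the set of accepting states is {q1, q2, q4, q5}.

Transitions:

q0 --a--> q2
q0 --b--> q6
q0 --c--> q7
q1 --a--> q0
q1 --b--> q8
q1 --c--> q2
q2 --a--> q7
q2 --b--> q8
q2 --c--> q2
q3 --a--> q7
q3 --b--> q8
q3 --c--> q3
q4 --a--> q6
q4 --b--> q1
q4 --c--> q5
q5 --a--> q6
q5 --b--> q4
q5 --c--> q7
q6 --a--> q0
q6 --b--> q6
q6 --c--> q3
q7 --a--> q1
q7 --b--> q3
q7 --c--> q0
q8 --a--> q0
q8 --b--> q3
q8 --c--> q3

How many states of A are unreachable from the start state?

2

Starting at q1 and following transitions, the reachable set is {q0, q1, q2, q3, q6, q7, q8}. That leaves q4, q5 unreachable — 2 in total.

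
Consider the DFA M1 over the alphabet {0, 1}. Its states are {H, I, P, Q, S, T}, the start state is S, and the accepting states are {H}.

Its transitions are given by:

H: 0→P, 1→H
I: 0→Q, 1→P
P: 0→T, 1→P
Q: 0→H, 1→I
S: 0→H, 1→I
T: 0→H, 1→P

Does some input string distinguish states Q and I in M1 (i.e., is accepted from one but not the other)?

Yes

All states are reachable from the start state.
P0 = {H} | {I,P,Q,S,T}.
Split {I,P,Q,S,T} by δ(·,0) → {Q,S,T} and {I,P}.
The partition is now stable with 3 blocks: {H} | {Q,S,T} | {I,P}.
Q and I end up in different blocks, so they are distinguishable. For instance, the string '0' is accepted from only Q.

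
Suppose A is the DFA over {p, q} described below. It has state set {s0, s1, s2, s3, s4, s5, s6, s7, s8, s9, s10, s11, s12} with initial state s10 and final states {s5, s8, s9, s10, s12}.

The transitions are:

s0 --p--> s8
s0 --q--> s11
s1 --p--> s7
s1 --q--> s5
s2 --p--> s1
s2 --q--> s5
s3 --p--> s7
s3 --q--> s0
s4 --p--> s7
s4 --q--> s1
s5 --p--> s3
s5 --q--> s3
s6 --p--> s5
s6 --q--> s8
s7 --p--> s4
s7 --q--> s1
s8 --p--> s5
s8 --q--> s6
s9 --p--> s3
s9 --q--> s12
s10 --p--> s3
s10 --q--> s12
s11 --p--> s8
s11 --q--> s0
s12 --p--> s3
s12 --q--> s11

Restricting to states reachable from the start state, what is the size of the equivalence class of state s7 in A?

First remove the unreachable states {s2,s9}; 11 states remain.
P0 = {s5,s8,s10,s12} | {s0,s1,s3,s4,s6,s7,s11}.
Split {s5,s8,s10,s12} by δ(·,p) → {s5,s10,s12} and {s8}.
Refine {s5,s10,s12} on symbol q: members go to different blocks, giving {s5,s12} and {s10}.
Split {s0,s1,s3,s4,s6,s7,s11} by δ(·,p) → {s1,s3,s4,s7} and {s0,s11} and {s6}.
On input q, block {s5,s12} splits into {s5} and {s12}.
On input q, block {s1,s3,s4,s7} splits into {s4,s7} and {s1} and {s3}.
The partition is now stable with 9 blocks: {s5} | {s4,s7} | {s8} | {s10} | {s0,s11} | {s6} | {s12} | {s1} | {s3}.
State s7 belongs to the block {s4,s7}, which has 2 states.

2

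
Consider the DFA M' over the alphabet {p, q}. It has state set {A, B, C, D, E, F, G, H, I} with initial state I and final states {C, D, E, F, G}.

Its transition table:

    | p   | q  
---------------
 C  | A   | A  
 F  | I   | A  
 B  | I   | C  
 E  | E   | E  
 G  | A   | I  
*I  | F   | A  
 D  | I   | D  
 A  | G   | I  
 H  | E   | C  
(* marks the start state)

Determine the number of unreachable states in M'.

Starting at I and following transitions, the reachable set is {A, F, G, I}. That leaves B, C, D, E, H unreachable — 5 in total.

5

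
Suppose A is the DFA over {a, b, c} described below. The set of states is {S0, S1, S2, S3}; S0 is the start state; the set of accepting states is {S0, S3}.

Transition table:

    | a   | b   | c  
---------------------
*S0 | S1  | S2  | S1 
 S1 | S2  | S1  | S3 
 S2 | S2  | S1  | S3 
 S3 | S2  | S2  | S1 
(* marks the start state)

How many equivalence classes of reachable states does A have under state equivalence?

All states are reachable from the start state.
P0 = {S0,S3} | {S1,S2}.
The partition is now stable with 2 blocks: {S0,S3} | {S1,S2}.

2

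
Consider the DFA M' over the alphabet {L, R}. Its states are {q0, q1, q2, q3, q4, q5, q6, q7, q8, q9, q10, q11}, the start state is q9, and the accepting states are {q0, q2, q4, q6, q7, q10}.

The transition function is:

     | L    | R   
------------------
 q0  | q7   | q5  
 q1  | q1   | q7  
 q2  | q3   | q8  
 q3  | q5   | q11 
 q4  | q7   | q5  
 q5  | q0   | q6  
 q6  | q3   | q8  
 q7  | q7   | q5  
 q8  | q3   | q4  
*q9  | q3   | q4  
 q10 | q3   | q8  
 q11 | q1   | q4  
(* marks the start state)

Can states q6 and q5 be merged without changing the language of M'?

First remove the unreachable states {q2,q10}; 10 states remain.
P0 = {q0,q4,q6,q7} | {q1,q3,q5,q8,q9,q11}.
On input L, block {q0,q4,q6,q7} splits into {q0,q4,q7} and {q6}.
Refine {q1,q3,q5,q8,q9,q11} on symbol L: members go to different blocks, giving {q1,q3,q8,q9,q11} and {q5}.
Refine {q1,q3,q8,q9,q11} on symbol L: members go to different blocks, giving {q1,q8,q9,q11} and {q3}.
Split {q1,q8,q9,q11} by δ(·,L) → {q1,q11} and {q8,q9}.
The partition is now stable with 6 blocks: {q0,q4,q7} | {q1,q11} | {q6} | {q5} | {q3} | {q8,q9}.
q6 and q5 end up in different blocks, so they are distinguishable. For instance, the string 'ε' is accepted from only q6.

No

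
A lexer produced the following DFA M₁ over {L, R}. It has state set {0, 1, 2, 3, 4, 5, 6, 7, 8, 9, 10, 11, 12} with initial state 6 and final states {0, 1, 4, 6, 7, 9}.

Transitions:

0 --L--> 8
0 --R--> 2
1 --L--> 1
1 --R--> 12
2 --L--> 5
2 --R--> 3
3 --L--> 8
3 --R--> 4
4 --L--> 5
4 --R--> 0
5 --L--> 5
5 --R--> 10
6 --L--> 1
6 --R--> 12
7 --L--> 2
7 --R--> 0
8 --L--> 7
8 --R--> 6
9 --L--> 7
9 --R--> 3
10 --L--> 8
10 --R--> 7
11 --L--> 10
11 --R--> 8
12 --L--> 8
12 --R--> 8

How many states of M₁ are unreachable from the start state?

2

BFS from 6 reaches {0, 1, 2, 3, 4, 5, 6, 7, 8, 10, 12}; the 2 state(s) 9, 11 are never visited.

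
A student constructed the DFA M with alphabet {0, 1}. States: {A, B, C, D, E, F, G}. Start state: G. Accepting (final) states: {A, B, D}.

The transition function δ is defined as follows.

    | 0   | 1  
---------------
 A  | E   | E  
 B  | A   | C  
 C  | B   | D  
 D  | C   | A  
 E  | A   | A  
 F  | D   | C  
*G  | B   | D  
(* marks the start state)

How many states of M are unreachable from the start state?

BFS from G reaches {A, B, C, D, E, G}; the 1 state(s) F are never visited.

1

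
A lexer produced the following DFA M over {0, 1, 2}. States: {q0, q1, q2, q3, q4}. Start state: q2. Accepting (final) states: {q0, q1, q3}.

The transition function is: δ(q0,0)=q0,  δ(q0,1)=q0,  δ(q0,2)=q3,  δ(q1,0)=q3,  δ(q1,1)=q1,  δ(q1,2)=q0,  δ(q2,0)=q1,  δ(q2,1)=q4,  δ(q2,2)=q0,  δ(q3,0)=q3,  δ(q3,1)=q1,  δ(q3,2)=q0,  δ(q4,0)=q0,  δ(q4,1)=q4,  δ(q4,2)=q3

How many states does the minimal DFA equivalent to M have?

All states are reachable from the start state.
P0 = {q0,q1,q3} | {q2,q4}.
Stable partition: {q0,q1,q3} | {q2,q4} — 2 equivalence classes.

2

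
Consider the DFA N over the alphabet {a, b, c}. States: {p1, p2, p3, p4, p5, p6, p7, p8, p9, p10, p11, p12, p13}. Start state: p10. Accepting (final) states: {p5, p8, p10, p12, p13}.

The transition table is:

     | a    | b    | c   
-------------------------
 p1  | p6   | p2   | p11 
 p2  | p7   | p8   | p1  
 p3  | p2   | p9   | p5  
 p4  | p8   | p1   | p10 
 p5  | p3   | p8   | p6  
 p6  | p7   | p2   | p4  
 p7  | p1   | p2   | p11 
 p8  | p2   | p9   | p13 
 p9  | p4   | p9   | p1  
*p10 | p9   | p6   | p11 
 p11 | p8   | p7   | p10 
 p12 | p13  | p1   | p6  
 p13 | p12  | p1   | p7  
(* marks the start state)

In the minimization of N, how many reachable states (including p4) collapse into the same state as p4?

2

States {p3,p5} cannot be reached from the start state, so discard them.
Start with accepting vs non-accepting: {p8,p10,p12,p13} | {p1,p2,p4,p6,p7,p9,p11}.
Split {p8,p10,p12,p13} by δ(·,a) → {p8,p10} and {p12,p13}.
On input c, block {p8,p10} splits into {p8} and {p10}.
Split {p1,p2,p4,p6,p7,p9,p11} by δ(·,a) → {p1,p2,p6,p7,p9} and {p4,p11}.
Refine {p1,p2,p6,p7,p9} on symbol a: members go to different blocks, giving {p1,p2,p6,p7} and {p9}.
On input b, block {p1,p2,p6,p7} splits into {p1,p6,p7} and {p2}.
Stable partition: {p8} | {p1,p6,p7} | {p12,p13} | {p10} | {p4,p11} | {p9} | {p2} — 7 equivalence classes.
State p4 belongs to the block {p4,p11}, which has 2 states.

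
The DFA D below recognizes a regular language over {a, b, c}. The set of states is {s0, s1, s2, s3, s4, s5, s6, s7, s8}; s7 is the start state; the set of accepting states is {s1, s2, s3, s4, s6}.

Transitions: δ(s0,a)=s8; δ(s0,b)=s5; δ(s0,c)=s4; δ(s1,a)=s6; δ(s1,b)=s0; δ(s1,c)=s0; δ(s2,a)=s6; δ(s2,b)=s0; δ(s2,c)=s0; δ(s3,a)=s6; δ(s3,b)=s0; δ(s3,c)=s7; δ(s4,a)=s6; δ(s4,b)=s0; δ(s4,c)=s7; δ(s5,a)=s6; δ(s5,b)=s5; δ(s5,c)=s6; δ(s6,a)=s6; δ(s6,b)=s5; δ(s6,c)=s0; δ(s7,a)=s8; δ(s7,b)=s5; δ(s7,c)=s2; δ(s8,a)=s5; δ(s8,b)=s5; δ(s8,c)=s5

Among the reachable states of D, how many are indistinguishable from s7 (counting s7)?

Reachable states from the start: {s0,s2,s4,s5,s6,s7,s8}. Unreachable: {s1,s3} — drop them.
P0 = {s2,s4,s6} | {s0,s5,s7,s8}.
On input a, block {s0,s5,s7,s8} splits into {s0,s7,s8} and {s5}.
Split {s2,s4,s6} by δ(·,b) → {s2,s4} and {s6}.
Split {s0,s7,s8} by δ(·,a) → {s0,s7} and {s8}.
Stable partition: {s2,s4} | {s0,s7} | {s5} | {s6} | {s8} — 5 equivalence classes.
State s7 belongs to the block {s0,s7}, which has 2 states.

2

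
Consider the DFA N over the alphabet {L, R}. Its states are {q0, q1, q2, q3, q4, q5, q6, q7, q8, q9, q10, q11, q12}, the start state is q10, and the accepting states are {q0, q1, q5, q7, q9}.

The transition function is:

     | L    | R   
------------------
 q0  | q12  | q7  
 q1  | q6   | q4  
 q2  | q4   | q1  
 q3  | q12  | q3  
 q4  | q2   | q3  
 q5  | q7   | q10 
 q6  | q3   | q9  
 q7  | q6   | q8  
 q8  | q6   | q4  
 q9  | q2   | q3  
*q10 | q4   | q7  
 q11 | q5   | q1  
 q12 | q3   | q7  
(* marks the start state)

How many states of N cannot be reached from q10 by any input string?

Starting at q10 and following transitions, the reachable set is {q1, q2, q3, q4, q6, q7, q8, q9, q10, q12}. That leaves q0, q5, q11 unreachable — 3 in total.

3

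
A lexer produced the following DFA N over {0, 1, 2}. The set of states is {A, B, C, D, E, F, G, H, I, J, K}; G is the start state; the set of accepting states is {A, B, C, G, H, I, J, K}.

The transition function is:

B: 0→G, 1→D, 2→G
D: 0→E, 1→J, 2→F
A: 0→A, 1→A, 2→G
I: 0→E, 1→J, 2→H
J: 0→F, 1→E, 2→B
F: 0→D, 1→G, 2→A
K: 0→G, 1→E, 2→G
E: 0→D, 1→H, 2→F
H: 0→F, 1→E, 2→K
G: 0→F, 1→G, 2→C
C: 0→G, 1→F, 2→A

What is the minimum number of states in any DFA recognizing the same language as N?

States {I} cannot be reached from the start state, so discard them.
Initial partition by acceptance: {A,B,C,G,H,J,K} | {D,E,F}.
Split {A,B,C,G,H,J,K} by δ(·,0) → {A,B,C,K} and {G,H,J}.
Refine {A,B,C,K} on symbol 0: members go to different blocks, giving {B,C,K} and {A}.
On input 2, block {B,C,K} splits into {B,K} and {C}.
Refine {D,E,F} on symbol 2: members go to different blocks, giving {D,E} and {F}.
Refine {G,H,J} on symbol 1: members go to different blocks, giving {H,J} and {G}.
The partition is now stable with 7 blocks: {B,K} | {D,E} | {H,J} | {A} | {C} | {F} | {G}.

7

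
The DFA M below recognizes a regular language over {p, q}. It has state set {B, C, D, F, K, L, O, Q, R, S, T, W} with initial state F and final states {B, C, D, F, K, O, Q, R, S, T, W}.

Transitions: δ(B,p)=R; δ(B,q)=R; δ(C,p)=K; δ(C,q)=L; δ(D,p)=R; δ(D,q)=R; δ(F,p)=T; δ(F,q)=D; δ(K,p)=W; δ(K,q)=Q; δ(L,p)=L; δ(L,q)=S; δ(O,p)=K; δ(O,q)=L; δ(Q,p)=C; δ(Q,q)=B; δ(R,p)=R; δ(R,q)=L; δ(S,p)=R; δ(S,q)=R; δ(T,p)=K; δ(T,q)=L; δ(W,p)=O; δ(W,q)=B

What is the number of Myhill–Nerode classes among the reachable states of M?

P0 = {B,C,D,F,K,O,Q,R,S,T,W} | {L}.
Refine {B,C,D,F,K,O,Q,R,S,T,W} on symbol q: members go to different blocks, giving {B,D,F,K,Q,S,W} and {C,O,R,T}.
Refine {B,D,F,K,Q,S,W} on symbol p: members go to different blocks, giving {B,D,F,Q,S,W} and {K}.
Refine {B,D,F,Q,S,W} on symbol q: members go to different blocks, giving {B,D,S} and {F,Q,W}.
Split {C,O,R,T} by δ(·,p) → {C,O,T} and {R}.
The partition is now stable with 6 blocks: {B,D,S} | {L} | {C,O,T} | {K} | {F,Q,W} | {R}.

6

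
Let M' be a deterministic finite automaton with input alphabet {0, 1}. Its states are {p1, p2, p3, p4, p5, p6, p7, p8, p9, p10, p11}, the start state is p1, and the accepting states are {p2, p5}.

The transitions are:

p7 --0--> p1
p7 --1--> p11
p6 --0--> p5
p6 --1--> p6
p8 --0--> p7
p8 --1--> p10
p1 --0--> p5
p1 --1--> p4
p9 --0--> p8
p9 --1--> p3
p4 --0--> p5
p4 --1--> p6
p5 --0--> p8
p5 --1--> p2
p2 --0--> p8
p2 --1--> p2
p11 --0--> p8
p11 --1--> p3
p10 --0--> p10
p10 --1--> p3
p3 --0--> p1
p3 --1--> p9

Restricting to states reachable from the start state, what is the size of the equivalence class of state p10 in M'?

1

Every state is reachable, so we keep all 11.
Initial partition by acceptance: {p2,p5} | {p1,p3,p4,p6,p7,p8,p9,p10,p11}.
Refine {p1,p3,p4,p6,p7,p8,p9,p10,p11} on symbol 0: members go to different blocks, giving {p3,p7,p8,p9,p10,p11} and {p1,p4,p6}.
Refine {p3,p7,p8,p9,p10,p11} on symbol 0: members go to different blocks, giving {p8,p9,p10,p11} and {p3,p7}.
Split {p8,p9,p10,p11} by δ(·,0) → {p9,p10,p11} and {p8}.
Split {p9,p10,p11} by δ(·,0) → {p9,p11} and {p10}.
The partition is now stable with 6 blocks: {p2,p5} | {p9,p11} | {p1,p4,p6} | {p3,p7} | {p8} | {p10}.
The equivalence class containing p10 is {p10}, of size 1.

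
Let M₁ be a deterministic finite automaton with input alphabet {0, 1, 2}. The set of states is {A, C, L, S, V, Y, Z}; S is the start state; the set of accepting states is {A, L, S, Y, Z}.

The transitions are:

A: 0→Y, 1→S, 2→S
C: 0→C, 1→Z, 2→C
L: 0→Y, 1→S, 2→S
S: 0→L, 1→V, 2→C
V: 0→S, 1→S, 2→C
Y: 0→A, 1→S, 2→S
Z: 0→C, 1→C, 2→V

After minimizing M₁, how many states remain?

5

P0 = {A,L,S,Y,Z} | {C,V}.
Refine {A,L,S,Y,Z} on symbol 0: members go to different blocks, giving {A,L,S,Y} and {Z}.
Refine {A,L,S,Y} on symbol 1: members go to different blocks, giving {A,L,Y} and {S}.
On input 0, block {C,V} splits into {C} and {V}.
Stable partition: {A,L,Y} | {C} | {Z} | {S} | {V} — 5 equivalence classes.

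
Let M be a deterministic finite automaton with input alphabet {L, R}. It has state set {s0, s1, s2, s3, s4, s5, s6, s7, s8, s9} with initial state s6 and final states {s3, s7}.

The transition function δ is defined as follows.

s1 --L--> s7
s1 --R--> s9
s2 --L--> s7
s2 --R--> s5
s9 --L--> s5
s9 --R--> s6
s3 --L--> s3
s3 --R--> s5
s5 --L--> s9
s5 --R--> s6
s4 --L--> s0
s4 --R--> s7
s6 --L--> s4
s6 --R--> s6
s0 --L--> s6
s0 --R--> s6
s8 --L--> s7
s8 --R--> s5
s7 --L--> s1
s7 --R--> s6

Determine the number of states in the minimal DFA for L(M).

6

First remove the unreachable states {s2,s3,s8}; 7 states remain.
P0 = {s7} | {s0,s1,s4,s5,s6,s9}.
On input L, block {s0,s1,s4,s5,s6,s9} splits into {s0,s4,s5,s6,s9} and {s1}.
Split {s0,s4,s5,s6,s9} by δ(·,R) → {s0,s5,s6,s9} and {s4}.
Refine {s0,s5,s6,s9} on symbol L: members go to different blocks, giving {s0,s5,s9} and {s6}.
Split {s0,s5,s9} by δ(·,L) → {s5,s9} and {s0}.
No further refinement is possible. Final partition (6 blocks): {s7} | {s5,s9} | {s1} | {s4} | {s6} | {s0}.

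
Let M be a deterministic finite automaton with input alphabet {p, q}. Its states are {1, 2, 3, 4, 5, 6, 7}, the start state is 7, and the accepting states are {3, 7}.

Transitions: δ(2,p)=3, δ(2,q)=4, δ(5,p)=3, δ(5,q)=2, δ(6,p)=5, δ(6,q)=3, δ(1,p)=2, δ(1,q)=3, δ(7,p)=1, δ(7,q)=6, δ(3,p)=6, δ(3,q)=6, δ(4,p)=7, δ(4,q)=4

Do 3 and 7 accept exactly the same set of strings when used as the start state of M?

Yes

All states are reachable from the start state.
Start with accepting vs non-accepting: {3,7} | {1,2,4,5,6}.
Split {1,2,4,5,6} by δ(·,p) → {2,4,5} and {1,6}.
No further refinement is possible. Final partition (3 blocks): {3,7} | {2,4,5} | {1,6}.
3 and 7 lie in the same block of the stable partition, so they are equivalent — no string distinguishes them.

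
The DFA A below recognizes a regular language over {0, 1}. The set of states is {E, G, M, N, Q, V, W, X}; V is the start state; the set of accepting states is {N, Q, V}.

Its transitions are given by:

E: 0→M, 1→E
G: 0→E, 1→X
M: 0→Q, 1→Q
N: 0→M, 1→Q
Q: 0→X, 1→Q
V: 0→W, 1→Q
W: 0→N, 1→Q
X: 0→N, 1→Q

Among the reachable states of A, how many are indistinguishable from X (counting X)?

States {E,G} cannot be reached from the start state, so discard them.
Start with accepting vs non-accepting: {N,Q,V} | {M,W,X}.
No further refinement is possible. Final partition (2 blocks): {N,Q,V} | {M,W,X}.
State X belongs to the block {M,W,X}, which has 3 states.

3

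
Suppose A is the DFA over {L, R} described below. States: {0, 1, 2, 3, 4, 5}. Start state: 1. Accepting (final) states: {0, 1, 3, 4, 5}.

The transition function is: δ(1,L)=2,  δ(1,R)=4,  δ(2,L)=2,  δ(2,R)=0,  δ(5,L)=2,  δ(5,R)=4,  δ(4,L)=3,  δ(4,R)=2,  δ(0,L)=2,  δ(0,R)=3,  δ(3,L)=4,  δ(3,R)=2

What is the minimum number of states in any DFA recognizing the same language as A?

Reachable states from the start: {0,1,2,3,4}. Unreachable: {5} — drop them.
P0 = {0,1,3,4} | {2}.
On input L, block {0,1,3,4} splits into {0,1} and {3,4}.
No further refinement is possible. Final partition (3 blocks): {0,1} | {2} | {3,4}.

3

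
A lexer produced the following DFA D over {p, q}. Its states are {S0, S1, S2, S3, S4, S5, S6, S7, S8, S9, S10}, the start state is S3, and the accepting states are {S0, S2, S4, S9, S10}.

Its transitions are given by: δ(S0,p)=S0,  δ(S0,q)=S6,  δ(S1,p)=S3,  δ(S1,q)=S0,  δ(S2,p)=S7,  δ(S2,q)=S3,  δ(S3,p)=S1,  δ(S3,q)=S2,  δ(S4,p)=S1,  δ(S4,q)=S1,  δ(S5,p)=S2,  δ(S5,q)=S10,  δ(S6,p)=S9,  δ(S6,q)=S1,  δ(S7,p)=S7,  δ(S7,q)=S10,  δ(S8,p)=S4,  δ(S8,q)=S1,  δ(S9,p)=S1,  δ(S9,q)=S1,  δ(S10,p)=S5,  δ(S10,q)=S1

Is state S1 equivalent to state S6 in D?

First remove the unreachable states {S4,S8}; 9 states remain.
Initial partition by acceptance: {S0,S2,S9,S10} | {S1,S3,S5,S6,S7}.
On input p, block {S0,S2,S9,S10} splits into {S2,S9,S10} and {S0}.
Split {S1,S3,S5,S6,S7} by δ(·,p) → {S1,S3,S7} and {S5,S6}.
On input p, block {S2,S9,S10} splits into {S2,S9} and {S10}.
Split {S1,S3,S7} by δ(·,q) → {S1} and {S3} and {S7}.
Split {S2,S9} by δ(·,p) → {S2} and {S9}.
Split {S5,S6} by δ(·,p) → {S5} and {S6}.
The partition is now stable with 9 blocks: {S2} | {S1} | {S0} | {S5} | {S10} | {S3} | {S7} | {S9} | {S6}.
S1 and S6 end up in different blocks, so they are distinguishable. For instance, the string 'p' is accepted from only S6.

No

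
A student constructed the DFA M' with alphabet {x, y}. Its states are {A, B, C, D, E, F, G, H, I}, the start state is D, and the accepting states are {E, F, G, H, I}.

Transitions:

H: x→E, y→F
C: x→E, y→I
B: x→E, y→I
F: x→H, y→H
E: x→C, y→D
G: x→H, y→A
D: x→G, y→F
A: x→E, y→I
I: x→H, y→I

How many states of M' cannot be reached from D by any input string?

1

No path from D leads to B; the other 8 states are all reachable.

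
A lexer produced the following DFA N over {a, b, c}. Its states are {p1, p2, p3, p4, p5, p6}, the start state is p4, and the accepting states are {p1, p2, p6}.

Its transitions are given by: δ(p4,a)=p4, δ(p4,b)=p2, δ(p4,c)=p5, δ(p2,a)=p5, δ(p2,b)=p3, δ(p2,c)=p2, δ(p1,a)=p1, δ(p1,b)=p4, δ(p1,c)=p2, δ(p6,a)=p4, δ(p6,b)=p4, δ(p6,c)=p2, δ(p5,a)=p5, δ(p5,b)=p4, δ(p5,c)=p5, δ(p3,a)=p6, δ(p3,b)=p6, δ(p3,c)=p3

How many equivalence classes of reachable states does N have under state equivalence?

5

Reachable states from the start: {p2,p3,p4,p5,p6}. Unreachable: {p1} — drop them.
Start with accepting vs non-accepting: {p2,p6} | {p3,p4,p5}.
Refine {p3,p4,p5} on symbol a: members go to different blocks, giving {p4,p5} and {p3}.
On input b, block {p2,p6} splits into {p2} and {p6}.
On input b, block {p4,p5} splits into {p4} and {p5}.
The partition is now stable with 5 blocks: {p2} | {p4} | {p3} | {p6} | {p5}.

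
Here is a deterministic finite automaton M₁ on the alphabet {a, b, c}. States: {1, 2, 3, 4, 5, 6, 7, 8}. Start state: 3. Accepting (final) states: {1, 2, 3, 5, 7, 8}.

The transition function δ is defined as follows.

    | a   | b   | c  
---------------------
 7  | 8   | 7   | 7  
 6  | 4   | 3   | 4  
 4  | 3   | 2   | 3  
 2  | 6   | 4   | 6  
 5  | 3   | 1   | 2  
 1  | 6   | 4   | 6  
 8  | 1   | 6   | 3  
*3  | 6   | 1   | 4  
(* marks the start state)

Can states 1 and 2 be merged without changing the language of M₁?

Yes

States {5,7,8} cannot be reached from the start state, so discard them.
P0 = {1,2,3} | {4,6}.
Refine {1,2,3} on symbol b: members go to different blocks, giving {1,2} and {3}.
Refine {4,6} on symbol a: members go to different blocks, giving {4} and {6}.
Stable partition: {1,2} | {4} | {3} | {6} — 4 equivalence classes.
1 and 2 lie in the same block of the stable partition, so they are equivalent — no string distinguishes them.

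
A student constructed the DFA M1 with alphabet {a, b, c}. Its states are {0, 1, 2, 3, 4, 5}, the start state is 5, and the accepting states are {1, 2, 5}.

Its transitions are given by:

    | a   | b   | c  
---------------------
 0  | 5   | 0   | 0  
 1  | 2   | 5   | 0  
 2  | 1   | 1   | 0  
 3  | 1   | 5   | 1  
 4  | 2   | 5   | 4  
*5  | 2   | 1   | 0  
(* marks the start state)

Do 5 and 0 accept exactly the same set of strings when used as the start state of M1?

Reachable states from the start: {0,1,2,5}. Unreachable: {3,4} — drop them.
Start with accepting vs non-accepting: {1,2,5} | {0}.
No further refinement is possible. Final partition (2 blocks): {1,2,5} | {0}.
5 and 0 end up in different blocks, so they are distinguishable. For instance, the string 'ε' is accepted from only 5.

No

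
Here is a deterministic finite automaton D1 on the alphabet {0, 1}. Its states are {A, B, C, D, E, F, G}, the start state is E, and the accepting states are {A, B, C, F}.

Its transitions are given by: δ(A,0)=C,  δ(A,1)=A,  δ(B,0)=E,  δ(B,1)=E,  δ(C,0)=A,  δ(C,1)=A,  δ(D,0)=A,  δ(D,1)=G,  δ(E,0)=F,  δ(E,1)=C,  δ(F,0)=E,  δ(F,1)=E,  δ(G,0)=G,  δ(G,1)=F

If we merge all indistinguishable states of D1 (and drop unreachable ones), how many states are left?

First remove the unreachable states {B,D,G}; 4 states remain.
P0 = {A,C,F} | {E}.
Refine {A,C,F} on symbol 0: members go to different blocks, giving {A,C} and {F}.
The partition is now stable with 3 blocks: {A,C} | {E} | {F}.

3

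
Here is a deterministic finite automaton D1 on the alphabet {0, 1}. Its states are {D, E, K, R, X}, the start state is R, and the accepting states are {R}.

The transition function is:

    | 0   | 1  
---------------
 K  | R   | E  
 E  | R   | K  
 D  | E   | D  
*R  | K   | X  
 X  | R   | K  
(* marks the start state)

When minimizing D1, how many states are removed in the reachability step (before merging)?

Starting at R and following transitions, the reachable set is {E, K, R, X}. That leaves D unreachable — 1 in total.

1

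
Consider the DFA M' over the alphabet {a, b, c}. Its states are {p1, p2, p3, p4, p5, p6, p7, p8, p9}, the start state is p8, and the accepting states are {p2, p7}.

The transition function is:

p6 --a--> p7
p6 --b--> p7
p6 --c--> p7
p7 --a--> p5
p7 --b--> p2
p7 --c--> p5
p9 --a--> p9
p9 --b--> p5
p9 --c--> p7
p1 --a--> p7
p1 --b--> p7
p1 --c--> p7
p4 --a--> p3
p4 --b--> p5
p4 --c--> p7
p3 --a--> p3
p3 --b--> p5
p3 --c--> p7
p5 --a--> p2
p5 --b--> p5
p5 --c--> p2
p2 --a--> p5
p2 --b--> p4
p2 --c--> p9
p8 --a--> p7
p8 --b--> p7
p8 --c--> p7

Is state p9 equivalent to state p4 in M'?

States {p1,p6} cannot be reached from the start state, so discard them.
P0 = {p2,p7} | {p3,p4,p5,p8,p9}.
Split {p2,p7} by δ(·,b) → {p2} and {p7}.
Refine {p3,p4,p5,p8,p9} on symbol a: members go to different blocks, giving {p3,p4,p9} and {p5} and {p8}.
The partition is now stable with 5 blocks: {p2} | {p3,p4,p9} | {p7} | {p5} | {p8}.
p9 and p4 lie in the same block of the stable partition, so they are equivalent — no string distinguishes them.

Yes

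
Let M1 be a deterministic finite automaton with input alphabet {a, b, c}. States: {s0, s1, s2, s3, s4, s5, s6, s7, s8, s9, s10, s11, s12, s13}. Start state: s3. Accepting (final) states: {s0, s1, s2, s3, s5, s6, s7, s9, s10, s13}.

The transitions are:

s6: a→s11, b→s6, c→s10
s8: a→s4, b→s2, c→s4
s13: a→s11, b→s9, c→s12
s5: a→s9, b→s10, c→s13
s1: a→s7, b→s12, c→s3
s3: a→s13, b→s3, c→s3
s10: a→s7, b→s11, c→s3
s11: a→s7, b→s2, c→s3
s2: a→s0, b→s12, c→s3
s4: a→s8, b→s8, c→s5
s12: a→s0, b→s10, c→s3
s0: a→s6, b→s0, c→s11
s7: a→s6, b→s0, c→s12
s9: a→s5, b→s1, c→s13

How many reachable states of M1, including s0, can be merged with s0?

2

First remove the unreachable states {s4,s8}; 12 states remain.
P0 = {s0,s1,s2,s3,s5,s6,s7,s9,s10,s13} | {s11,s12}.
Refine {s0,s1,s2,s3,s5,s6,s7,s9,s10,s13} on symbol a: members go to different blocks, giving {s0,s1,s2,s3,s5,s7,s9,s10} and {s6,s13}.
Split {s0,s1,s2,s3,s5,s7,s9,s10} by δ(·,a) → {s1,s2,s5,s9,s10} and {s0,s3,s7}.
Split {s1,s2,s5,s9,s10} by δ(·,a) → {s1,s2,s10} and {s5,s9}.
On input b, block {s6,s13} splits into {s6} and {s13}.
Refine {s0,s3,s7} on symbol a: members go to different blocks, giving {s0,s7} and {s3}.
Stable partition: {s1,s2,s10} | {s11,s12} | {s6} | {s0,s7} | {s5,s9} | {s13} | {s3} — 7 equivalence classes.
The equivalence class containing s0 is {s0,s7}, of size 2.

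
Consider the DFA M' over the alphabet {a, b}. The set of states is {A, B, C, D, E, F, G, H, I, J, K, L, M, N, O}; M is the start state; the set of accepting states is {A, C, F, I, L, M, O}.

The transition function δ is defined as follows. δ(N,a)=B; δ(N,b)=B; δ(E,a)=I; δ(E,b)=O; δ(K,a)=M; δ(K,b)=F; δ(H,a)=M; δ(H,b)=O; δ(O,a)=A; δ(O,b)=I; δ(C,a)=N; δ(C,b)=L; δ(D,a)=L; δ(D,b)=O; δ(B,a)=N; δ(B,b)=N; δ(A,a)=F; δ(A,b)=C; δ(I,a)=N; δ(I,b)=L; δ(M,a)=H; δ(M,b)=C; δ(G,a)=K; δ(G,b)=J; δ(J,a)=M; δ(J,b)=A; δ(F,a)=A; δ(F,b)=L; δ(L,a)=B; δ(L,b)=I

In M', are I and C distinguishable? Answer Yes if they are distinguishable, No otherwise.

No

States {D,E,G,J,K} cannot be reached from the start state, so discard them.
Initial partition by acceptance: {A,C,F,I,L,M,O} | {B,H,N}.
Split {A,C,F,I,L,M,O} by δ(·,a) → {C,I,L,M} and {A,F,O}.
Refine {B,H,N} on symbol a: members go to different blocks, giving {B,N} and {H}.
On input a, block {C,I,L,M} splits into {C,I,L} and {M}.
Stable partition: {C,I,L} | {B,N} | {A,F,O} | {H} | {M} — 5 equivalence classes.
I and C lie in the same block of the stable partition, so they are equivalent — no string distinguishes them.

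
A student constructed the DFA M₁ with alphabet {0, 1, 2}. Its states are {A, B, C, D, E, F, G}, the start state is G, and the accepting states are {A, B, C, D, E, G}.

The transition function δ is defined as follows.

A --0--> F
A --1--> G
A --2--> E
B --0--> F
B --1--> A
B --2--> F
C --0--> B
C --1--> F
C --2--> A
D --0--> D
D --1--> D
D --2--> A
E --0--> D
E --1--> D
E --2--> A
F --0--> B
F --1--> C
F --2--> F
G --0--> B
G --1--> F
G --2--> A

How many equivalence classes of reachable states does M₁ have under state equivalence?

5

Every state is reachable, so we keep all 7.
Initial partition by acceptance: {A,B,C,D,E,G} | {F}.
On input 0, block {A,B,C,D,E,G} splits into {C,D,E,G} and {A,B}.
Refine {C,D,E,G} on symbol 0: members go to different blocks, giving {C,G} and {D,E}.
On input 1, block {A,B} splits into {A} and {B}.
The partition is now stable with 5 blocks: {C,G} | {F} | {A} | {D,E} | {B}.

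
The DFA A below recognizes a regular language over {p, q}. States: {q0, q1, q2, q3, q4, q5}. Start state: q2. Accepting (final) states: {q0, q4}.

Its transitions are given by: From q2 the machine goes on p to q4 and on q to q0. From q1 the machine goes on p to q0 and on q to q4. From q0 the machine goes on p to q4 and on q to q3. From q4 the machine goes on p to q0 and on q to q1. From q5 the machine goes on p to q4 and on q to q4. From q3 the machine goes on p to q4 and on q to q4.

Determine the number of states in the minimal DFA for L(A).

First remove the unreachable states {q5}; 5 states remain.
P0 = {q0,q4} | {q1,q2,q3}.
The partition is now stable with 2 blocks: {q0,q4} | {q1,q2,q3}.

2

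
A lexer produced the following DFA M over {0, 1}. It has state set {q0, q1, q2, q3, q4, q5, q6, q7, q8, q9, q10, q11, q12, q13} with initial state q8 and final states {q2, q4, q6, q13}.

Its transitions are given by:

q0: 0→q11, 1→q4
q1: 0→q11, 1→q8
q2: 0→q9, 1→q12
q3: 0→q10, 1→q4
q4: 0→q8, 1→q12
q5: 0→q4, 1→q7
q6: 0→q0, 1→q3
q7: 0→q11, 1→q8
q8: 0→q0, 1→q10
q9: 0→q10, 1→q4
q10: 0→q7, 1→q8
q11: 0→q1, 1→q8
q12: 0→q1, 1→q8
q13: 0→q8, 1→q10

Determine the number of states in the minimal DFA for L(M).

Reachable states from the start: {q0,q1,q4,q7,q8,q10,q11,q12}. Unreachable: {q2,q3,q5,q6,q9,q13} — drop them.
Start with accepting vs non-accepting: {q4} | {q0,q1,q7,q8,q10,q11,q12}.
Split {q0,q1,q7,q8,q10,q11,q12} by δ(·,1) → {q1,q7,q8,q10,q11,q12} and {q0}.
Refine {q1,q7,q8,q10,q11,q12} on symbol 0: members go to different blocks, giving {q1,q7,q10,q11,q12} and {q8}.
The partition is now stable with 4 blocks: {q4} | {q1,q7,q10,q11,q12} | {q0} | {q8}.

4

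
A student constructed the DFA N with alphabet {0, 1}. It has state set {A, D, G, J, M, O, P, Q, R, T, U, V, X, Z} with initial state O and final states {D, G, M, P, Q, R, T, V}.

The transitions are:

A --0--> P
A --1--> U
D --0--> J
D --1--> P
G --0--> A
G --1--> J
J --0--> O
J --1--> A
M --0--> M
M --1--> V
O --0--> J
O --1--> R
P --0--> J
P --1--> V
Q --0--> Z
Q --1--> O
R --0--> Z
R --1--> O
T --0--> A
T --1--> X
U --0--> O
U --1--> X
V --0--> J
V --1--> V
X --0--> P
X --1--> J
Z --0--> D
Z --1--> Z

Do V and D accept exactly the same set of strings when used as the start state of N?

States {G,M,Q,T} cannot be reached from the start state, so discard them.
P0 = {D,P,R,V} | {A,J,O,U,X,Z}.
Split {D,P,R,V} by δ(·,1) → {D,P,V} and {R}.
Split {A,J,O,U,X,Z} by δ(·,0) → {A,X,Z} and {J,O,U}.
Refine {A,X,Z} on symbol 1: members go to different blocks, giving {A,X} and {Z}.
Refine {J,O,U} on symbol 1: members go to different blocks, giving {J,U} and {O}.
The partition is now stable with 6 blocks: {D,P,V} | {A,X} | {R} | {J,U} | {Z} | {O}.
V and D lie in the same block of the stable partition, so they are equivalent — no string distinguishes them.

Yes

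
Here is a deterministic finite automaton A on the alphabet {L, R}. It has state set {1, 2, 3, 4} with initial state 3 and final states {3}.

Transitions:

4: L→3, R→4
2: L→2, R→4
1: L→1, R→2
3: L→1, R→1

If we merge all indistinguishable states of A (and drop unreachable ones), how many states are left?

4

All states are reachable from the start state.
Initial partition by acceptance: {3} | {1,2,4}.
Split {1,2,4} by δ(·,L) → {1,2} and {4}.
Split {1,2} by δ(·,R) → {1} and {2}.
Stable partition: {3} | {1} | {4} | {2} — 4 equivalence classes.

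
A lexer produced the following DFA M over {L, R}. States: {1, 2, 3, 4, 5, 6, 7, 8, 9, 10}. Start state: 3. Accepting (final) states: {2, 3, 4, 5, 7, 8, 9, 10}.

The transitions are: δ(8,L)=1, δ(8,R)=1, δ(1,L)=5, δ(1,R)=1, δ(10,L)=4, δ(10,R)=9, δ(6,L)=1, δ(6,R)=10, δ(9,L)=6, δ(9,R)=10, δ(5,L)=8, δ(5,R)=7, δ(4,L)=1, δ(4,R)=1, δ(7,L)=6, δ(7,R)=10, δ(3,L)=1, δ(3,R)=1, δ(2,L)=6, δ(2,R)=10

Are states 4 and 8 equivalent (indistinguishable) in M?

States {2} cannot be reached from the start state, so discard them.
Initial partition by acceptance: {3,4,5,7,8,9,10} | {1,6}.
On input L, block {3,4,5,7,8,9,10} splits into {3,4,7,8,9} and {5,10}.
Refine {3,4,7,8,9} on symbol R: members go to different blocks, giving {3,4,8} and {7,9}.
Refine {1,6} on symbol L: members go to different blocks, giving {1} and {6}.
Stable partition: {3,4,8} | {1} | {5,10} | {7,9} | {6} — 5 equivalence classes.
4 and 8 lie in the same block of the stable partition, so they are equivalent — no string distinguishes them.

Yes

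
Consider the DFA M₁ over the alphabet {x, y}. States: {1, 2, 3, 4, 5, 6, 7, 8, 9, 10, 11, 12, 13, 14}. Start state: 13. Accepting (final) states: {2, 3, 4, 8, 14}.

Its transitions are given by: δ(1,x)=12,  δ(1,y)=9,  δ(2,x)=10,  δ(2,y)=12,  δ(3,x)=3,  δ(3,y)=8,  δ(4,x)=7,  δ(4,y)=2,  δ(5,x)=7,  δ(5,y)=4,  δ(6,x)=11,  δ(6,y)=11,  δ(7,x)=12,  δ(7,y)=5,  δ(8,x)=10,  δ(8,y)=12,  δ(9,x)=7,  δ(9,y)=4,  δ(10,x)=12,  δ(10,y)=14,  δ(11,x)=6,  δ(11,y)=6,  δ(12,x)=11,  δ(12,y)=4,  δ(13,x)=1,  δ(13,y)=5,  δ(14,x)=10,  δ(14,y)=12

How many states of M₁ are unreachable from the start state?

2

No path from 13 leads to 3, 8; the other 12 states are all reachable.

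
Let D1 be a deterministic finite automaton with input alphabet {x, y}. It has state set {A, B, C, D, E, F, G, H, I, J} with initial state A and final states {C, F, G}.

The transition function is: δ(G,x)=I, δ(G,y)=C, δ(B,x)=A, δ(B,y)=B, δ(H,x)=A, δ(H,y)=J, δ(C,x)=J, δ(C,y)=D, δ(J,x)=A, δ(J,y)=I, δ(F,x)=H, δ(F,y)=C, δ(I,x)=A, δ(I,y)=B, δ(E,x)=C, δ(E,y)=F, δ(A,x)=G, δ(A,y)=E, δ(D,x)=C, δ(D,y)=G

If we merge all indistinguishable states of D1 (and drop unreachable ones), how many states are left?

P0 = {C,F,G} | {A,B,D,E,H,I,J}.
On input y, block {C,F,G} splits into {F,G} and {C}.
On input x, block {A,B,D,E,H,I,J} splits into {B,H,I,J} and {D,E} and {A}.
Stable partition: {F,G} | {B,H,I,J} | {C} | {D,E} | {A} — 5 equivalence classes.

5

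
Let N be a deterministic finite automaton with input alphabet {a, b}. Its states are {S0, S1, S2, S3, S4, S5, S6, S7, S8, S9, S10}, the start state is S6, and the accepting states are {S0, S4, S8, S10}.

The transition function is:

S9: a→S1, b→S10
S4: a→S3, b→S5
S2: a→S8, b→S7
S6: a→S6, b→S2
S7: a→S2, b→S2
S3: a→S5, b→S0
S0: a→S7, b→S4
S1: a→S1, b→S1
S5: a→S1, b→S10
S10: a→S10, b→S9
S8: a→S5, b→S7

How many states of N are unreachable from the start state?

3

Starting at S6 and following transitions, the reachable set is {S1, S2, S5, S6, S7, S8, S9, S10}. That leaves S0, S3, S4 unreachable — 3 in total.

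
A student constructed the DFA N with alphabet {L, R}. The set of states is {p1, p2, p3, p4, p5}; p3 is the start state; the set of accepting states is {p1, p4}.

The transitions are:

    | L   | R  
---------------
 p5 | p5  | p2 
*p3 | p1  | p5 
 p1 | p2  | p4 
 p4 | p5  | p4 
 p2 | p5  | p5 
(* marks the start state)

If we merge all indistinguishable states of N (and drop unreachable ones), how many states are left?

3

P0 = {p1,p4} | {p2,p3,p5}.
Split {p2,p3,p5} by δ(·,L) → {p2,p5} and {p3}.
The partition is now stable with 3 blocks: {p1,p4} | {p2,p5} | {p3}.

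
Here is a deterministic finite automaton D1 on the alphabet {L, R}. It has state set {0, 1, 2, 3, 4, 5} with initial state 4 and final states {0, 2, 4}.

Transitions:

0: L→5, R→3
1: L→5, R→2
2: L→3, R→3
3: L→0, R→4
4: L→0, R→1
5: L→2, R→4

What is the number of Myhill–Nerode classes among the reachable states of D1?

4

Every state is reachable, so we keep all 6.
P0 = {0,2,4} | {1,3,5}.
Refine {0,2,4} on symbol L: members go to different blocks, giving {0,2} and {4}.
Split {1,3,5} by δ(·,L) → {3,5} and {1}.
The partition is now stable with 4 blocks: {0,2} | {3,5} | {4} | {1}.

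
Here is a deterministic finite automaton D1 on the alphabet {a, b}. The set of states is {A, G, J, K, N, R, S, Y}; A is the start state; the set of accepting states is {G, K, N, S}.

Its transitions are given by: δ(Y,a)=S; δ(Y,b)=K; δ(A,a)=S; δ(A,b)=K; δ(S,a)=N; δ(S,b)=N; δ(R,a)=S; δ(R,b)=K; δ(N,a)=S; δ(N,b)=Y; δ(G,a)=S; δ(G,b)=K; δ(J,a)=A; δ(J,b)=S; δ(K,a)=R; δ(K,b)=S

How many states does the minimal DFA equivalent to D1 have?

4

First remove the unreachable states {G,J}; 6 states remain.
Start with accepting vs non-accepting: {K,N,S} | {A,R,Y}.
Refine {K,N,S} on symbol a: members go to different blocks, giving {N,S} and {K}.
Split {N,S} by δ(·,b) → {S} and {N}.
No further refinement is possible. Final partition (4 blocks): {S} | {A,R,Y} | {K} | {N}.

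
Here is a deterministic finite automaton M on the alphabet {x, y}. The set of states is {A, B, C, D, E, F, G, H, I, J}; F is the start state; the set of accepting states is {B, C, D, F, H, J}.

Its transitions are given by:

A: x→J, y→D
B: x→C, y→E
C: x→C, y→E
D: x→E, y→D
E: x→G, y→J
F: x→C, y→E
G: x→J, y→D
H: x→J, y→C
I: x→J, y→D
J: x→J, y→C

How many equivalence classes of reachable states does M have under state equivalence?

5

Reachable states from the start: {C,D,E,F,G,J}. Unreachable: {A,B,H,I} — drop them.
Start with accepting vs non-accepting: {C,D,F,J} | {E,G}.
Refine {C,D,F,J} on symbol x: members go to different blocks, giving {C,F,J} and {D}.
On input y, block {C,F,J} splits into {C,F} and {J}.
Split {E,G} by δ(·,x) → {E} and {G}.
The partition is now stable with 5 blocks: {C,F} | {E} | {D} | {J} | {G}.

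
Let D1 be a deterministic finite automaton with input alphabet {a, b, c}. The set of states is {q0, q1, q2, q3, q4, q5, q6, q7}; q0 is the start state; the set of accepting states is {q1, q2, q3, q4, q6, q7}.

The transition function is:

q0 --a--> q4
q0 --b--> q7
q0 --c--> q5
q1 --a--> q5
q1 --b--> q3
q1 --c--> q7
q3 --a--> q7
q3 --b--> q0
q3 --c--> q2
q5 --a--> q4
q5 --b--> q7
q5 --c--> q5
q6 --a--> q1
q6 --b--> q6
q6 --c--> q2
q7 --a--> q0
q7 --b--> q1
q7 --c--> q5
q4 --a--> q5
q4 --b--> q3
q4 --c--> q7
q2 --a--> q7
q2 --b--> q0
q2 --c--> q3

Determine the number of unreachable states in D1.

1

BFS from q0 reaches {q0, q1, q2, q3, q4, q5, q7}; the 1 state(s) q6 are never visited.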